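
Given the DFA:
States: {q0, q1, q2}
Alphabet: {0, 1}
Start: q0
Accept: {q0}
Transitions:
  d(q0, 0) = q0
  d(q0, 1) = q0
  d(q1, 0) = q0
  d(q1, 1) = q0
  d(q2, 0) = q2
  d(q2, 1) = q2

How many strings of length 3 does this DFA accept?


Enumerating all length-3 strings:
  "000" -> q0 [accept]
  "001" -> q0 [accept]
  "010" -> q0 [accept]
  "011" -> q0 [accept]
  "100" -> q0 [accept]
  "101" -> q0 [accept]
  "110" -> q0 [accept]
  "111" -> q0 [accept]

8 out of 8


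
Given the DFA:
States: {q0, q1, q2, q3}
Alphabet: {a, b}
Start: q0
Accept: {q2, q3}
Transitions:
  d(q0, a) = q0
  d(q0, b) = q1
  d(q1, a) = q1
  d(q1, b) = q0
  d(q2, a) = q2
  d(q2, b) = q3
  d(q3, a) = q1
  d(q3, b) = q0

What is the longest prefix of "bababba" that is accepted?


Run the DFA, marking each prefix where the state is accepting:
  "" -> q0 [reject]
  "b" -> q1 [reject]
  "ba" -> q1 [reject]
  "bab" -> q0 [reject]
  "baba" -> q0 [reject]
  "babab" -> q1 [reject]
  "bababb" -> q0 [reject]
  "bababba" -> q0 [reject]

No prefix is accepted


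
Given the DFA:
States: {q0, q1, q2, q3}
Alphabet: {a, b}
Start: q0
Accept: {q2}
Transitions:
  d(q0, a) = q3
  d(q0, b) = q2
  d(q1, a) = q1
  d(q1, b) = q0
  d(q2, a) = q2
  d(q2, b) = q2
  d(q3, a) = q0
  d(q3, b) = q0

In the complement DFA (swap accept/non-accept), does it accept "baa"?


Trace: q0 -> q2 -> q2 -> q2
Final: q2
Original accept: {q2}
Complement: q2 is in original accept

No, complement rejects (original accepts)


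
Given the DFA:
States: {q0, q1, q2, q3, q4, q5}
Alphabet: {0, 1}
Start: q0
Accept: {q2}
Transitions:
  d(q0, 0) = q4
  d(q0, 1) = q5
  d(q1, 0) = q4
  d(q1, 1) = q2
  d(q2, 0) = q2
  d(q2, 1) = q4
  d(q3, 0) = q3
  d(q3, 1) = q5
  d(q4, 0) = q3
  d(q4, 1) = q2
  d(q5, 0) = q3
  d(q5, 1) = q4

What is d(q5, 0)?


Looking up transition d(q5, 0)

q3


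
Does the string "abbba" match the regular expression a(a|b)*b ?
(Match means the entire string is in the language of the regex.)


|string| = 5; first = 'a'; last = 'a'

No, "abbba" does not match a(a|b)*b


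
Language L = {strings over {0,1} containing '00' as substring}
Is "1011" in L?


'00' does not occur

No, "1011" is not in L


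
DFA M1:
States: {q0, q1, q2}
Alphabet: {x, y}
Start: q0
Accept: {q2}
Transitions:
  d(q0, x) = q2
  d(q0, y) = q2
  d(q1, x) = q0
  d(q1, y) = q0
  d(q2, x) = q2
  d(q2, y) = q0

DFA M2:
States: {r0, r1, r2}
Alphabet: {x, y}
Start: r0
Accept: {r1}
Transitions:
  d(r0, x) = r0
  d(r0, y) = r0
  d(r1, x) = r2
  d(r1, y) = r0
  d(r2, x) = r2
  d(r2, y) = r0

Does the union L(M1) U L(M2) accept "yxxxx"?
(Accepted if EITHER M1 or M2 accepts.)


M1: final=q2 accepted=True
M2: final=r0 accepted=False

Yes, union accepts


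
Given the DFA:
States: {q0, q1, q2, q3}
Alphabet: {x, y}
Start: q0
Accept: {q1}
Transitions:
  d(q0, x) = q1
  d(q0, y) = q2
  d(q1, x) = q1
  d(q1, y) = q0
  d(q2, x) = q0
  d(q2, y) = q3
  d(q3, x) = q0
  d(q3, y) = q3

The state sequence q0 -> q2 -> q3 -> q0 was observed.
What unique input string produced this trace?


Trace back each transition to find the symbol:
  q0 --[y]--> q2
  q2 --[y]--> q3
  q3 --[x]--> q0

"yyx"


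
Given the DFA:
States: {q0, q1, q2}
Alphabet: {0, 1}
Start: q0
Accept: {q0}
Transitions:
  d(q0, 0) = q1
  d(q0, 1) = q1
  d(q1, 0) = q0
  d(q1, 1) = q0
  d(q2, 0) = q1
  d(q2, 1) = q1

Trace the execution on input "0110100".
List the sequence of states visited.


Input: 0110100
d(q0, 0) = q1
d(q1, 1) = q0
d(q0, 1) = q1
d(q1, 0) = q0
d(q0, 1) = q1
d(q1, 0) = q0
d(q0, 0) = q1


q0 -> q1 -> q0 -> q1 -> q0 -> q1 -> q0 -> q1


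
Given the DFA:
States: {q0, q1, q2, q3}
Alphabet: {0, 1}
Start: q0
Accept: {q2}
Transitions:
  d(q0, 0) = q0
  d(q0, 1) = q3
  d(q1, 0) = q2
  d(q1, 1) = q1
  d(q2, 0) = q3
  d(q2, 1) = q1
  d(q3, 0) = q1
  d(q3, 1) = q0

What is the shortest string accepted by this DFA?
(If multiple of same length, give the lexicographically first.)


BFS by string length (lex-first path to each state shown):
  len 0: q0<-""
  len 1: q0<-"0", q3<-"1"
  len 2: q0<-"00", q1<-"10", q3<-"01"
  len 3: q0<-"000", q1<-"010", q2<-"100", q3<-"001"
Found accept state at length 3.

"100"


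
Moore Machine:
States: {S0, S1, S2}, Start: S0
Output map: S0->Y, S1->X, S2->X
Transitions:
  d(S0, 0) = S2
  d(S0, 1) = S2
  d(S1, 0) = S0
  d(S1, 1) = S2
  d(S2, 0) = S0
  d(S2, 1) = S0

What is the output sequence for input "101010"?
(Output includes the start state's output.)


Start: S0 (output Y)
  --1--> S2 (output X)
  --0--> S0 (output Y)
  --1--> S2 (output X)
  --0--> S0 (output Y)
  --1--> S2 (output X)
  --0--> S0 (output Y)

"YXYXYXY"


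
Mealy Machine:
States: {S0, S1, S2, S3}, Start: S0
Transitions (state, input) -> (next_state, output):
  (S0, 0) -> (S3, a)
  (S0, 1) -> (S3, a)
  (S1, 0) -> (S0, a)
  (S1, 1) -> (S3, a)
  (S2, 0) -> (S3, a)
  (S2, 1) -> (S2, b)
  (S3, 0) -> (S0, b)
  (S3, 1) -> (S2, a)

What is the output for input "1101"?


Step-by-step:
  (S0, 1) -> (S3, a)
  (S3, 1) -> (S2, a)
  (S2, 0) -> (S3, a)
  (S3, 1) -> (S2, a)

"aaaa"


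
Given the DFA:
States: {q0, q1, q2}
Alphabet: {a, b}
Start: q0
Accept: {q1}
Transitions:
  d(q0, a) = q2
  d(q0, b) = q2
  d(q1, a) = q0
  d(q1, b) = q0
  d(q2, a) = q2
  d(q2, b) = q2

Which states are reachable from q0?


BFS from q0:
  layer 0: {q0}
  layer 1: {q2}

{q0, q2}


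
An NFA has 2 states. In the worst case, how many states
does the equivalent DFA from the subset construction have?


Subset construction: one DFA state per subset of NFA states.
2^2 = 4

4


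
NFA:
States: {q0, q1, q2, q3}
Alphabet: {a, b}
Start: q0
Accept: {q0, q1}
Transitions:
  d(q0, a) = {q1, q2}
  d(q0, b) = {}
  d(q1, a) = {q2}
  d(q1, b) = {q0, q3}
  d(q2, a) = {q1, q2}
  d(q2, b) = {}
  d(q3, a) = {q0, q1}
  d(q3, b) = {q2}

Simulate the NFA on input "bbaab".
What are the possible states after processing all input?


Start: {q0}
  --b--> {}
  --b--> {}
  --a--> {}
  --a--> {}
  --b--> {}

{} (empty set, no valid transitions)


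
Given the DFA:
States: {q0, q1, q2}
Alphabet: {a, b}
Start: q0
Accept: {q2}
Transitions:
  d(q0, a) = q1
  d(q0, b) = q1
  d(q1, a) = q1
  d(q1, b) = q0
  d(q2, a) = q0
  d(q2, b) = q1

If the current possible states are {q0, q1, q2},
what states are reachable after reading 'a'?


Apply transition on 'a' from each current state:
  d(q0, a) = q1
  d(q1, a) = q1
  d(q2, a) = q0

{q0, q1}


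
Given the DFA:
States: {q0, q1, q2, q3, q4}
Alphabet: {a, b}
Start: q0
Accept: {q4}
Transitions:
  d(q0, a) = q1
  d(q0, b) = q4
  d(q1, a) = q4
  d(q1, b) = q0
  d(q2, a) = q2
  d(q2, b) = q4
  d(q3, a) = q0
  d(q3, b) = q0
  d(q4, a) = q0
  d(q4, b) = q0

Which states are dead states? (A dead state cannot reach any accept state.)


Forward reachability from each state:
  q0 -> reaches accept state q4 (live)
  q1 -> reaches accept state q4 (live)
  q2 -> reaches accept state q4 (live)
  q3 -> reaches accept state q4 (live)
  q4 -> reaches accept state q4 (live)

None (all states can reach an accept state)


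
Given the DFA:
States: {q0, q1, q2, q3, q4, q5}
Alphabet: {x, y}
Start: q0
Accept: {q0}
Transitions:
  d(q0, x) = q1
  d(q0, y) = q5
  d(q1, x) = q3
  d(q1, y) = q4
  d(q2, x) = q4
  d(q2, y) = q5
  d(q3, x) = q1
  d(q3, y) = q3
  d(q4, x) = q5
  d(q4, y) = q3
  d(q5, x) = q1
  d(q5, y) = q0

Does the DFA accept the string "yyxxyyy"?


Trace: q0 -> q5 -> q0 -> q1 -> q3 -> q3 -> q3 -> q3
Final state: q3
Accept states: {q0}

No, rejected (final state q3 is not an accept state)


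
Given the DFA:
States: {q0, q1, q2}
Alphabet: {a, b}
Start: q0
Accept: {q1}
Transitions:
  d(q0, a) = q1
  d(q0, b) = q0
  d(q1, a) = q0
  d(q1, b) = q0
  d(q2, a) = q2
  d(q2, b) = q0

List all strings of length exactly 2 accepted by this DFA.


All strings of length 2: 4 total
Accepted: 1

"ba"


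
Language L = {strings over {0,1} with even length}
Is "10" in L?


length = 2; 2 mod 2 = 0

Yes, "10" is in L


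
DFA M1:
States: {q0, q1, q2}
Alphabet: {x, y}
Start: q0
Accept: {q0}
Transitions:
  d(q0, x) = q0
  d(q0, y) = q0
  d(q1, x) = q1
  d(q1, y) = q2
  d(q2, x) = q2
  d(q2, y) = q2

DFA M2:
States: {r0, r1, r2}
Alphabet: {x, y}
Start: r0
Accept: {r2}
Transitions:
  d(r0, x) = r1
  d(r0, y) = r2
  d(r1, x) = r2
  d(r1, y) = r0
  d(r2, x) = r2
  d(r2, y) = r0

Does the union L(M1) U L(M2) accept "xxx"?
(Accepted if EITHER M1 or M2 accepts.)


M1: final=q0 accepted=True
M2: final=r2 accepted=True

Yes, union accepts


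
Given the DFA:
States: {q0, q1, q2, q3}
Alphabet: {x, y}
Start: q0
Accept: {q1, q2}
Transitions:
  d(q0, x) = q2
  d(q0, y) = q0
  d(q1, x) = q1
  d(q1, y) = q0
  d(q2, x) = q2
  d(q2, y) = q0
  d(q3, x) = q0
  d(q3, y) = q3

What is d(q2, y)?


Looking up transition d(q2, y)

q0


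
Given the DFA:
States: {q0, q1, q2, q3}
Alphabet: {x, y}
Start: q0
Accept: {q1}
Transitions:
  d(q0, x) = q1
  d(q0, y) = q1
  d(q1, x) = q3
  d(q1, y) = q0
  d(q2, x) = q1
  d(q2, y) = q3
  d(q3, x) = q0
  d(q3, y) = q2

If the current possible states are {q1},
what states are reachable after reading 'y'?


Apply transition on 'y' from each current state:
  d(q1, y) = q0

{q0}


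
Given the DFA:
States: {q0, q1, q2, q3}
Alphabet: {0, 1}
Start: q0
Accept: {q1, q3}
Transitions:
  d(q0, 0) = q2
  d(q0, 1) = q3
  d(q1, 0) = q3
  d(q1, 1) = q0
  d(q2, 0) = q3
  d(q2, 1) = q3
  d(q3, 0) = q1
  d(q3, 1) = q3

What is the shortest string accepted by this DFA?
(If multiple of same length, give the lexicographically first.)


BFS by string length (lex-first path to each state shown):
  len 0: q0<-""
  len 1: q2<-"0", q3<-"1"
Found accept state at length 1.

"1"


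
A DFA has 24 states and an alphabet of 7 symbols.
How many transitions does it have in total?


Each state has exactly one transition per symbol.
24 * 7 = 168

168


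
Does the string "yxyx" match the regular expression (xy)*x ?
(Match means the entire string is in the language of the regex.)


|string| = 4; first = 'y'; last = 'x'

No, "yxyx" does not match (xy)*x


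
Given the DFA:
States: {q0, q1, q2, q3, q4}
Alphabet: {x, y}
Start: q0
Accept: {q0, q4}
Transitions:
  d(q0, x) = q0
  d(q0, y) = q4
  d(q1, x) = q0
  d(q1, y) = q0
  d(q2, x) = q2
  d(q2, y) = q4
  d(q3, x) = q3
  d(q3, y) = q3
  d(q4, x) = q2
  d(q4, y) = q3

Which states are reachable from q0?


BFS from q0:
  layer 0: {q0}
  layer 1: {q4}
  layer 2: {q2, q3}

{q0, q2, q3, q4}


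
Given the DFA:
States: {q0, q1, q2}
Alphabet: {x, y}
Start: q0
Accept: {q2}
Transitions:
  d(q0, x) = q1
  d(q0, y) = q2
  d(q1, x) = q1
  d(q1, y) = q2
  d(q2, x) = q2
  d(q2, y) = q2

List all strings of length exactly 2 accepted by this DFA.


All strings of length 2: 4 total
Accepted: 3

"xy", "yx", "yy"


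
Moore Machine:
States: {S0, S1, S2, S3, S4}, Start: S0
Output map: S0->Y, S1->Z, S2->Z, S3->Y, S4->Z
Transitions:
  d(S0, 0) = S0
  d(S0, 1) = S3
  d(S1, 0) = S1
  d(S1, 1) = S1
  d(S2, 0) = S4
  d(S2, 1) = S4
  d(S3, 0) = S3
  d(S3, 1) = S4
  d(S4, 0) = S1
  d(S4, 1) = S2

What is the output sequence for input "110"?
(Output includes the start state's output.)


Start: S0 (output Y)
  --1--> S3 (output Y)
  --1--> S4 (output Z)
  --0--> S1 (output Z)

"YYZZ"


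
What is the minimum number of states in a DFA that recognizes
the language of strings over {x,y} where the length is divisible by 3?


States track (length) mod 3.
Need 3 states: one per remainder 0..2; accept = remainder 0.

3


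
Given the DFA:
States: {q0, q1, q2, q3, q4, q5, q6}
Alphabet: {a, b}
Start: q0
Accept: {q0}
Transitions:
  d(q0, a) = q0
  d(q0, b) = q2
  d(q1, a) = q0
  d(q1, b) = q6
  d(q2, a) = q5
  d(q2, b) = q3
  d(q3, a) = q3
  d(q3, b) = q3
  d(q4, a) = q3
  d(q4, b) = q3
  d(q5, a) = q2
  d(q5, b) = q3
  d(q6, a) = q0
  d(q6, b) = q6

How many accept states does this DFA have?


Accept states listed: {q0}
Counting: q0(1)

1


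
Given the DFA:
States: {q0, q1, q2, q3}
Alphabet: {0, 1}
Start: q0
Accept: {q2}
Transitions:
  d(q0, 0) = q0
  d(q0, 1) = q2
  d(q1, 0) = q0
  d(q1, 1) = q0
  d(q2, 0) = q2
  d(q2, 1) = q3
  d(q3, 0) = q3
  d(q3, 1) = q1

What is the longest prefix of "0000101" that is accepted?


Run the DFA, marking each prefix where the state is accepting:
  "" -> q0 [reject]
  "0" -> q0 [reject]
  "00" -> q0 [reject]
  "000" -> q0 [reject]
  "0000" -> q0 [reject]
  "00001" -> q2 [accept]
  "000010" -> q2 [accept]
  "0000101" -> q3 [reject]

"000010"


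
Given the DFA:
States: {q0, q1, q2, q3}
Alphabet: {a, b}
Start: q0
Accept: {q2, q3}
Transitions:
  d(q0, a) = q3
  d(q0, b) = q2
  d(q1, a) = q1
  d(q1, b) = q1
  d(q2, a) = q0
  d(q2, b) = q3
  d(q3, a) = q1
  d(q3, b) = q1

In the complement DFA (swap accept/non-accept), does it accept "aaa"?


Trace: q0 -> q3 -> q1 -> q1
Final: q1
Original accept: {q2, q3}
Complement: q1 is not in original accept

Yes, complement accepts (original rejects)


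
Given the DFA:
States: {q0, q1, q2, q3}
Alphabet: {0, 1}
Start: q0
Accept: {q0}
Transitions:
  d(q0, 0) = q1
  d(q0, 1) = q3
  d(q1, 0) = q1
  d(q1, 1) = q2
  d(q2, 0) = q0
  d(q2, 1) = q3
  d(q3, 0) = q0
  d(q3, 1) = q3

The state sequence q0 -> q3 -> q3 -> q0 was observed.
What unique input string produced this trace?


Trace back each transition to find the symbol:
  q0 --[1]--> q3
  q3 --[1]--> q3
  q3 --[0]--> q0

"110"


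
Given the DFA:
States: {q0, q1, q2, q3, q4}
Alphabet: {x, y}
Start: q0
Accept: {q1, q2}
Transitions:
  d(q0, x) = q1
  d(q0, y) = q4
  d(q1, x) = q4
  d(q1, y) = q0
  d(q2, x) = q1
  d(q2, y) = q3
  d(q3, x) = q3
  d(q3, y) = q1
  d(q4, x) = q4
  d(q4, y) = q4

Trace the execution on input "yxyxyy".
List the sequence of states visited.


Input: yxyxyy
d(q0, y) = q4
d(q4, x) = q4
d(q4, y) = q4
d(q4, x) = q4
d(q4, y) = q4
d(q4, y) = q4


q0 -> q4 -> q4 -> q4 -> q4 -> q4 -> q4


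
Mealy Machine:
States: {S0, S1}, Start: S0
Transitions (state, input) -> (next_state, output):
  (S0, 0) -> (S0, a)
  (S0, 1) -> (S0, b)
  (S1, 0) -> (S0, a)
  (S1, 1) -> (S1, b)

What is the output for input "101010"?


Step-by-step:
  (S0, 1) -> (S0, b)
  (S0, 0) -> (S0, a)
  (S0, 1) -> (S0, b)
  (S0, 0) -> (S0, a)
  (S0, 1) -> (S0, b)
  (S0, 0) -> (S0, a)

"bababa"


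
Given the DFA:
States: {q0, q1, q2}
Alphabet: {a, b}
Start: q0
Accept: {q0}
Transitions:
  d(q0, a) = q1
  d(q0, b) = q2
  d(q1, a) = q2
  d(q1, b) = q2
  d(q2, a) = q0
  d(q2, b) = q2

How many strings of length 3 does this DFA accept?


Enumerating all length-3 strings:
  "aaa" -> q0 [accept]
  "aab" -> q2 [reject]
  "aba" -> q0 [accept]
  "abb" -> q2 [reject]
  "baa" -> q1 [reject]
  "bab" -> q2 [reject]
  "bba" -> q0 [accept]
  "bbb" -> q2 [reject]

3 out of 8


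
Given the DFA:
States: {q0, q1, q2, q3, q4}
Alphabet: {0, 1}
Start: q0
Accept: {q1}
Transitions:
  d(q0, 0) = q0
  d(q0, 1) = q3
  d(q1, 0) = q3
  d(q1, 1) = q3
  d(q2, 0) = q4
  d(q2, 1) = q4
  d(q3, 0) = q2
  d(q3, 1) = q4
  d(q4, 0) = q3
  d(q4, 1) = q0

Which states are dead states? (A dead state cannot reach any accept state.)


Forward reachability from each state:
  q0 -> reaches {q0, q2, q3, q4}, no accept state (dead)
  q1 -> reaches accept state q1 (live)
  q2 -> reaches {q0, q2, q3, q4}, no accept state (dead)
  q3 -> reaches {q0, q2, q3, q4}, no accept state (dead)
  q4 -> reaches {q0, q2, q3, q4}, no accept state (dead)

{q0, q2, q3, q4}


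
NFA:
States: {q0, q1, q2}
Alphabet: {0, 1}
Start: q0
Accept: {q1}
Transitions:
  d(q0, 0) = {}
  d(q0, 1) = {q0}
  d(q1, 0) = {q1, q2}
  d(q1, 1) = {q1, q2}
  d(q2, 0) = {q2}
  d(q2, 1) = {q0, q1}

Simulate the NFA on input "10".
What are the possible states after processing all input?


Start: {q0}
  --1--> {q0}
  --0--> {}

{} (empty set, no valid transitions)


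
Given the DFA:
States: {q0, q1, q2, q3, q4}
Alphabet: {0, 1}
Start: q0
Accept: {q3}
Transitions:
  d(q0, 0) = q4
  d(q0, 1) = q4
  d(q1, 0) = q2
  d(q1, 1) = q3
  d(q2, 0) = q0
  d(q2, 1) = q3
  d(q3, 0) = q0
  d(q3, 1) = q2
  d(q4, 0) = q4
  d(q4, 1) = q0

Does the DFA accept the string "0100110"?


Trace: q0 -> q4 -> q0 -> q4 -> q4 -> q0 -> q4 -> q4
Final state: q4
Accept states: {q3}

No, rejected (final state q4 is not an accept state)


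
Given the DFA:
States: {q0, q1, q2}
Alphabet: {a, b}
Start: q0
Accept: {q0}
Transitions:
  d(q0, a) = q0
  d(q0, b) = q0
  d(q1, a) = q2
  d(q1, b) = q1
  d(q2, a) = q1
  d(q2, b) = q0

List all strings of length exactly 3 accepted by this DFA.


All strings of length 3: 8 total
Accepted: 8

"aaa", "aab", "aba", "abb", "baa", "bab", "bba", "bbb"


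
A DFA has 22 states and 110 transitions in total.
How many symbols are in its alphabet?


Each state has exactly one transition per symbol.
|alphabet| = transitions / states = 110 / 22 = 5

5


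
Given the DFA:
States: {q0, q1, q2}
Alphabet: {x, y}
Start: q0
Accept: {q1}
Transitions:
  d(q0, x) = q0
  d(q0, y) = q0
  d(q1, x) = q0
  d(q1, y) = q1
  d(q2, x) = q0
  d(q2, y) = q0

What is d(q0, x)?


Looking up transition d(q0, x)

q0


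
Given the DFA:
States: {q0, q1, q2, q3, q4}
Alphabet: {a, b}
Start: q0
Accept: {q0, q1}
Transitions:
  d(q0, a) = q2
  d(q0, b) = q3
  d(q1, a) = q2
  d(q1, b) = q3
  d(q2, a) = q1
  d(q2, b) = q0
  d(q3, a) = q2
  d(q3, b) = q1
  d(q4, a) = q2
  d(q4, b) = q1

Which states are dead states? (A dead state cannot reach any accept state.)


Forward reachability from each state:
  q0 -> reaches accept state q0 (live)
  q1 -> reaches accept state q0 (live)
  q2 -> reaches accept state q0 (live)
  q3 -> reaches accept state q0 (live)
  q4 -> reaches accept state q0 (live)

None (all states can reach an accept state)


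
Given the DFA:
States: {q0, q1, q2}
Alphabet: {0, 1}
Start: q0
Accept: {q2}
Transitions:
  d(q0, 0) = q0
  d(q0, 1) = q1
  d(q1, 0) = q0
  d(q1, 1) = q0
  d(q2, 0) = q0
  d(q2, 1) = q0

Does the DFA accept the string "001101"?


Trace: q0 -> q0 -> q0 -> q1 -> q0 -> q0 -> q1
Final state: q1
Accept states: {q2}

No, rejected (final state q1 is not an accept state)


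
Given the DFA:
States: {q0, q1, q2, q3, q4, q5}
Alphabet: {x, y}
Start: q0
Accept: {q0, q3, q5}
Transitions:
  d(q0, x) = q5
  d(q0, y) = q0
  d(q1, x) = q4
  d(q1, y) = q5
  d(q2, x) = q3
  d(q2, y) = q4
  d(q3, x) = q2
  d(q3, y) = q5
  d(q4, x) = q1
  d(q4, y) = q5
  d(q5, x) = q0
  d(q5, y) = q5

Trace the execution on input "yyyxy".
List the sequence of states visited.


Input: yyyxy
d(q0, y) = q0
d(q0, y) = q0
d(q0, y) = q0
d(q0, x) = q5
d(q5, y) = q5


q0 -> q0 -> q0 -> q0 -> q5 -> q5


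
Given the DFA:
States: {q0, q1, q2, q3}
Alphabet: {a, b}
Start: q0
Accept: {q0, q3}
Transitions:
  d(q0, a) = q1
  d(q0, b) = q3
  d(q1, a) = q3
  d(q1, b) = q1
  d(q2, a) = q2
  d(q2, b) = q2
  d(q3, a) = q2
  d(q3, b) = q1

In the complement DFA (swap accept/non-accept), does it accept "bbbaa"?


Trace: q0 -> q3 -> q1 -> q1 -> q3 -> q2
Final: q2
Original accept: {q0, q3}
Complement: q2 is not in original accept

Yes, complement accepts (original rejects)


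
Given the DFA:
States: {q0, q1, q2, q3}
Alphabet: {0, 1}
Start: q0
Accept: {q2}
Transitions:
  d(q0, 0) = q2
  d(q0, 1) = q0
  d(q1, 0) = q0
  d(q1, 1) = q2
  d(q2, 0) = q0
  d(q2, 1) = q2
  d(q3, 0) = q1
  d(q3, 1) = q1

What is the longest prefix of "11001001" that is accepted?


Run the DFA, marking each prefix where the state is accepting:
  "" -> q0 [reject]
  "1" -> q0 [reject]
  "11" -> q0 [reject]
  "110" -> q2 [accept]
  "1100" -> q0 [reject]
  "11001" -> q0 [reject]
  "110010" -> q2 [accept]
  "1100100" -> q0 [reject]
  "11001001" -> q0 [reject]

"110010"


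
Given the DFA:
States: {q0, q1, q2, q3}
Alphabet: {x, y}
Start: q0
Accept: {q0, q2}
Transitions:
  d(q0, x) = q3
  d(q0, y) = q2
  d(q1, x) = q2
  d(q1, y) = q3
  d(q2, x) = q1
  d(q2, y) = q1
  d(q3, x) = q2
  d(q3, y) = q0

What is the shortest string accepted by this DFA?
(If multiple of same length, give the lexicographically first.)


BFS by string length (lex-first path to each state shown):
  len 0: q0<-""
Found accept state at length 0.

"" (empty string)


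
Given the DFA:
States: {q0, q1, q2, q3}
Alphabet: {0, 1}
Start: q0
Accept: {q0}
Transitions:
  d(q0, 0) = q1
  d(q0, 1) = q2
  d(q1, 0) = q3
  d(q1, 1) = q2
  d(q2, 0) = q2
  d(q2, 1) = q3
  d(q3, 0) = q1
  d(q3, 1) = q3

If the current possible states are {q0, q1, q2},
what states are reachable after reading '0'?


Apply transition on '0' from each current state:
  d(q0, 0) = q1
  d(q1, 0) = q3
  d(q2, 0) = q2

{q1, q2, q3}


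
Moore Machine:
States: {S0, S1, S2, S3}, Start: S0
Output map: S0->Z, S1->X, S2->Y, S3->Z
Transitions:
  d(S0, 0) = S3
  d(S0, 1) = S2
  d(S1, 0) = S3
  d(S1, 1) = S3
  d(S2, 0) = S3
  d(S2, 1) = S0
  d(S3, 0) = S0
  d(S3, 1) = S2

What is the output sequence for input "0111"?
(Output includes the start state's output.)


Start: S0 (output Z)
  --0--> S3 (output Z)
  --1--> S2 (output Y)
  --1--> S0 (output Z)
  --1--> S2 (output Y)

"ZZYZY"


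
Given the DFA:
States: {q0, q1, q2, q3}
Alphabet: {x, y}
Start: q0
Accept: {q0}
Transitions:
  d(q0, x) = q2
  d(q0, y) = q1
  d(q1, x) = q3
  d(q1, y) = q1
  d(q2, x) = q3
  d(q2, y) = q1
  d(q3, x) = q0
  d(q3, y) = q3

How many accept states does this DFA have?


Accept states listed: {q0}
Counting: q0(1)

1


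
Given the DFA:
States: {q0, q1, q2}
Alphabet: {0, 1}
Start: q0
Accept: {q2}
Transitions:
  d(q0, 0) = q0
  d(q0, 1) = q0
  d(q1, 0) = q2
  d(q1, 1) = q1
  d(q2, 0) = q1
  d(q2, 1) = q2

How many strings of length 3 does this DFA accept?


Enumerating all length-3 strings:
  "000" -> q0 [reject]
  "001" -> q0 [reject]
  "010" -> q0 [reject]
  "011" -> q0 [reject]
  "100" -> q0 [reject]
  "101" -> q0 [reject]
  "110" -> q0 [reject]
  "111" -> q0 [reject]

0 out of 8


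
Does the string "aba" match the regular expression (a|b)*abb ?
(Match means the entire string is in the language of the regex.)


|string| = 3; first = 'a'; last = 'a'

No, "aba" does not match (a|b)*abb


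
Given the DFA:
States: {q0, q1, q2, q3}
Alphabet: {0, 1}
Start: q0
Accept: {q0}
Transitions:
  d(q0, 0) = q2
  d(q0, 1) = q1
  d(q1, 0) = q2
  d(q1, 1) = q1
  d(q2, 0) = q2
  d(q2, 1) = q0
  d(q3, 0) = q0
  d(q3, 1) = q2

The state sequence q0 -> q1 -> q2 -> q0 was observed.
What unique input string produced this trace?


Trace back each transition to find the symbol:
  q0 --[1]--> q1
  q1 --[0]--> q2
  q2 --[1]--> q0

"101"


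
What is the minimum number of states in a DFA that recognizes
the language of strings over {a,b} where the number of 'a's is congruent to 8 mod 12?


States track (count of 'a') mod 12.
Need 12 states: one per remainder 0..11; accept = remainder 8.

12


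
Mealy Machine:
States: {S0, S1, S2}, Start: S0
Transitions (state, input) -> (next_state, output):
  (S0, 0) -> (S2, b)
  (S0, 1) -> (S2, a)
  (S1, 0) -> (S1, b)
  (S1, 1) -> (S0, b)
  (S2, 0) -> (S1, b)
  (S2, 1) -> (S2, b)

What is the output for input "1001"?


Step-by-step:
  (S0, 1) -> (S2, a)
  (S2, 0) -> (S1, b)
  (S1, 0) -> (S1, b)
  (S1, 1) -> (S0, b)

"abbb"


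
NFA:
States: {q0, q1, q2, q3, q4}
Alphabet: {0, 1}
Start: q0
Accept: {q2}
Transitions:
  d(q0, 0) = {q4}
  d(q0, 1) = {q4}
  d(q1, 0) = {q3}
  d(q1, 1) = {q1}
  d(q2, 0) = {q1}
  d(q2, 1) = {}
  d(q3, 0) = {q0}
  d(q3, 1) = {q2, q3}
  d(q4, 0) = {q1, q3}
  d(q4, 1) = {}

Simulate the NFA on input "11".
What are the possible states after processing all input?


Start: {q0}
  --1--> {q4}
  --1--> {}

{} (empty set, no valid transitions)


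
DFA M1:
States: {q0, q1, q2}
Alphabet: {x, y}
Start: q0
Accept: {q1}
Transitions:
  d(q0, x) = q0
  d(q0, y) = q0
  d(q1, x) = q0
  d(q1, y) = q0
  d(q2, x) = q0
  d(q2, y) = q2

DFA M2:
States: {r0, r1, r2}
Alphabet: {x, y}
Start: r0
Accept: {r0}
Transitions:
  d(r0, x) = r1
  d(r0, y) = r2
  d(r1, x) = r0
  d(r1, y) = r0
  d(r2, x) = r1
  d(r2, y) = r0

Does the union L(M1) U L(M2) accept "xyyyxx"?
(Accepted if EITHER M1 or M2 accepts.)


M1: final=q0 accepted=False
M2: final=r0 accepted=True

Yes, union accepts


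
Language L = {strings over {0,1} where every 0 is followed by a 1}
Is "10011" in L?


'00' present: True; ends with '0': False

No, "10011" is not in L


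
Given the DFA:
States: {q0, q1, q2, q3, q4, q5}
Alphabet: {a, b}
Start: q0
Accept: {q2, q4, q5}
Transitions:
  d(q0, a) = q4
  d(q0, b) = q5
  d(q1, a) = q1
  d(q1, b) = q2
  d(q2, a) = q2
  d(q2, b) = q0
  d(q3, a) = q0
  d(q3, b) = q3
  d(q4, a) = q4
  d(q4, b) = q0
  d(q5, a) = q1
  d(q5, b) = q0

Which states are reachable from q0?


BFS from q0:
  layer 0: {q0}
  layer 1: {q4, q5}
  layer 2: {q1}
  layer 3: {q2}

{q0, q1, q2, q4, q5}


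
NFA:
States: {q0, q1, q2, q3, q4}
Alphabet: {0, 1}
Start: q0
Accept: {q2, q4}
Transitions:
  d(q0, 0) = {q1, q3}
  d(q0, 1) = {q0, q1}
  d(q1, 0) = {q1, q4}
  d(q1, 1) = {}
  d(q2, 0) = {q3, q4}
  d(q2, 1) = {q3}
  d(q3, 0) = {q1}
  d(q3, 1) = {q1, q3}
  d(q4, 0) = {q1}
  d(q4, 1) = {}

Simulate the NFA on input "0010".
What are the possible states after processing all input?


Start: {q0}
  --0--> {q1, q3}
  --0--> {q1, q4}
  --1--> {}
  --0--> {}

{} (empty set, no valid transitions)


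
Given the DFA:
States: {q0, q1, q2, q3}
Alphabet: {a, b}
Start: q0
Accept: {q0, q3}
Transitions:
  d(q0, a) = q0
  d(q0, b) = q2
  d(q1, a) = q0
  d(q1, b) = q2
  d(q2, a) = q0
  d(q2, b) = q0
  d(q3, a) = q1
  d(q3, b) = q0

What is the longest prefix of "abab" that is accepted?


Run the DFA, marking each prefix where the state is accepting:
  "" -> q0 [accept]
  "a" -> q0 [accept]
  "ab" -> q2 [reject]
  "aba" -> q0 [accept]
  "abab" -> q2 [reject]

"aba"


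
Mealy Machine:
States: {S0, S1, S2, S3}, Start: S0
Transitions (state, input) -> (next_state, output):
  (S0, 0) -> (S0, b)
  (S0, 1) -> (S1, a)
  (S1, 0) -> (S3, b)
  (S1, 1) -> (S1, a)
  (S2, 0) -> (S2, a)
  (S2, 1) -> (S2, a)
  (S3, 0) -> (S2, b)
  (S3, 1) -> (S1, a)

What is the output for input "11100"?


Step-by-step:
  (S0, 1) -> (S1, a)
  (S1, 1) -> (S1, a)
  (S1, 1) -> (S1, a)
  (S1, 0) -> (S3, b)
  (S3, 0) -> (S2, b)

"aaabb"


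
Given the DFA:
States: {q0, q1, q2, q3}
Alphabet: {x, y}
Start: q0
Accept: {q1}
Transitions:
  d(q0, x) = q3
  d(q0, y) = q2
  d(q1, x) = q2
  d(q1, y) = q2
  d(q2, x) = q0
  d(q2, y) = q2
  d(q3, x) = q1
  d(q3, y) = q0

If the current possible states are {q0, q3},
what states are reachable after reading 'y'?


Apply transition on 'y' from each current state:
  d(q0, y) = q2
  d(q3, y) = q0

{q0, q2}


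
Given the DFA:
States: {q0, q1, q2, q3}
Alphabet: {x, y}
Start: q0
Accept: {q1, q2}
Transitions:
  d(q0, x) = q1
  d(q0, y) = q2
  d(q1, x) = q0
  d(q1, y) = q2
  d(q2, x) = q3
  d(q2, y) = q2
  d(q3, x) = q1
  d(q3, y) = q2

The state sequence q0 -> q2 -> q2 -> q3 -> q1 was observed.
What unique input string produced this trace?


Trace back each transition to find the symbol:
  q0 --[y]--> q2
  q2 --[y]--> q2
  q2 --[x]--> q3
  q3 --[x]--> q1

"yyxx"


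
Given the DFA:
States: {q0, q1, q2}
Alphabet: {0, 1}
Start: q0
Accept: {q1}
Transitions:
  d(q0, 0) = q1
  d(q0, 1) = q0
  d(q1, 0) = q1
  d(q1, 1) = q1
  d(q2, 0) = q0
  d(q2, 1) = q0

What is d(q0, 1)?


Looking up transition d(q0, 1)

q0


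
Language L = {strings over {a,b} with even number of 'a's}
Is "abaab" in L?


count('a') = 3; 3 mod 2 = 1

No, "abaab" is not in L


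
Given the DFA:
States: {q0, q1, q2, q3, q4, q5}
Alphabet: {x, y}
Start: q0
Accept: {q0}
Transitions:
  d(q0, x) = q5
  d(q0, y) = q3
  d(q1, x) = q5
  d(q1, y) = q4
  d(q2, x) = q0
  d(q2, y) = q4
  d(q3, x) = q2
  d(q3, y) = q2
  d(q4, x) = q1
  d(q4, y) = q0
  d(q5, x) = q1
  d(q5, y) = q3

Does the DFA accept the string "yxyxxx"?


Trace: q0 -> q3 -> q2 -> q4 -> q1 -> q5 -> q1
Final state: q1
Accept states: {q0}

No, rejected (final state q1 is not an accept state)


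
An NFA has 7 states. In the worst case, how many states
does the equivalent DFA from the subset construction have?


Subset construction: one DFA state per subset of NFA states.
2^7 = 128

128


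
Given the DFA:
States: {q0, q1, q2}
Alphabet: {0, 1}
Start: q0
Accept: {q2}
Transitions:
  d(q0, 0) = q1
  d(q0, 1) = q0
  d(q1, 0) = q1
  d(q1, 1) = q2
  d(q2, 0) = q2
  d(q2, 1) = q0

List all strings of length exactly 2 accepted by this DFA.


All strings of length 2: 4 total
Accepted: 1

"01"


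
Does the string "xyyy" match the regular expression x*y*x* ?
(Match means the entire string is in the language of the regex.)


|string| = 4; first = 'x'; last = 'y'

Yes, "xyyy" matches x*y*x*


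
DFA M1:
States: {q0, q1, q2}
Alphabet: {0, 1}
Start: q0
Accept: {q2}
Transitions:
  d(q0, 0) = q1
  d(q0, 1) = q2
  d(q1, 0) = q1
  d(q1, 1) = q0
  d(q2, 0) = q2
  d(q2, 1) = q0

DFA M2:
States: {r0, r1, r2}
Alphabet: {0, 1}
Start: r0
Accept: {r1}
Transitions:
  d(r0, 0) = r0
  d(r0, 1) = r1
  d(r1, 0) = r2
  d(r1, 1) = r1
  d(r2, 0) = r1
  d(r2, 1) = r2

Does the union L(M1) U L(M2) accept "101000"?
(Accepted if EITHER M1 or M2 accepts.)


M1: final=q1 accepted=False
M2: final=r1 accepted=True

Yes, union accepts


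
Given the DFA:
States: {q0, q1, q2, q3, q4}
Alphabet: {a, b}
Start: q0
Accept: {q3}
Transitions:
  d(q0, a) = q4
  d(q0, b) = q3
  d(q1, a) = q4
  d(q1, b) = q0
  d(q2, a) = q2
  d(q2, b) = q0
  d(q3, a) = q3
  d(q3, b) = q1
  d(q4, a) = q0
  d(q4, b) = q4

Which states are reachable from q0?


BFS from q0:
  layer 0: {q0}
  layer 1: {q3, q4}
  layer 2: {q1}

{q0, q1, q3, q4}


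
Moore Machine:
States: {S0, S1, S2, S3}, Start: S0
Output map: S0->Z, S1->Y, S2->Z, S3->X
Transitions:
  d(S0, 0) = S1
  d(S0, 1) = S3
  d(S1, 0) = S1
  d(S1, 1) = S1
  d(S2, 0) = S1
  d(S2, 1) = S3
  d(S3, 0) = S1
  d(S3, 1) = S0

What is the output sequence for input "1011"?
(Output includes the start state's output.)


Start: S0 (output Z)
  --1--> S3 (output X)
  --0--> S1 (output Y)
  --1--> S1 (output Y)
  --1--> S1 (output Y)

"ZXYYY"


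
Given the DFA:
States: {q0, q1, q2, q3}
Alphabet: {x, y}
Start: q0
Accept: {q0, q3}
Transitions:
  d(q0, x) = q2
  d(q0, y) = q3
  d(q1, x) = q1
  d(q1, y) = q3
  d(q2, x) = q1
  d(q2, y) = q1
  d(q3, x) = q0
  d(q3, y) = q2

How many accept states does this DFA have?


Accept states listed: {q0, q3}
Counting: q0(1) q3(2)

2


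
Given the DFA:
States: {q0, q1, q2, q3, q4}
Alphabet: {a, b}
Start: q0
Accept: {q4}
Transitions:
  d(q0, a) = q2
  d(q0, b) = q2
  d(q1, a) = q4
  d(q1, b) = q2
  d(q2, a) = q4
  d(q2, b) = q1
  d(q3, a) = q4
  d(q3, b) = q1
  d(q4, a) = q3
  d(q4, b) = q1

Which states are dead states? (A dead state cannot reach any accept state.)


Forward reachability from each state:
  q0 -> reaches accept state q4 (live)
  q1 -> reaches accept state q4 (live)
  q2 -> reaches accept state q4 (live)
  q3 -> reaches accept state q4 (live)
  q4 -> reaches accept state q4 (live)

None (all states can reach an accept state)


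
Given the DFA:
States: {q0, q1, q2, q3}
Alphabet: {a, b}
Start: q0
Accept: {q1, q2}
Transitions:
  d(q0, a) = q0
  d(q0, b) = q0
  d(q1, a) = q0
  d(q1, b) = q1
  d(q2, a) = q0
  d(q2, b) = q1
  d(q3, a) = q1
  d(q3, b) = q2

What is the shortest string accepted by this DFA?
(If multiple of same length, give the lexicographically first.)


BFS by string length (lex-first path to each state shown):
  len 0: q0<-""
  len 1: q0<-"a"
  len 2: q0<-"aa"
  len 3: q0<-"aaa"
  len 4: q0<-"aaaa"
  len 5: q0<-"aaaaa"
  len 6: q0<-"aaaaaa"
  len 7: q0<-"aaaaaaa"
  len 8: q0<-"aaaaaaaa"

No string accepted (empty language)


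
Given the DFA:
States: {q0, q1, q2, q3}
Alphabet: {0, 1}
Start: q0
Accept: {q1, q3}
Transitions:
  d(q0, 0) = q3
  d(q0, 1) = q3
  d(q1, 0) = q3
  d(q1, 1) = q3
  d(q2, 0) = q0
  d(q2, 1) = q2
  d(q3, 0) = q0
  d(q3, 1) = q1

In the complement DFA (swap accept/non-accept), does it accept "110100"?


Trace: q0 -> q3 -> q1 -> q3 -> q1 -> q3 -> q0
Final: q0
Original accept: {q1, q3}
Complement: q0 is not in original accept

Yes, complement accepts (original rejects)


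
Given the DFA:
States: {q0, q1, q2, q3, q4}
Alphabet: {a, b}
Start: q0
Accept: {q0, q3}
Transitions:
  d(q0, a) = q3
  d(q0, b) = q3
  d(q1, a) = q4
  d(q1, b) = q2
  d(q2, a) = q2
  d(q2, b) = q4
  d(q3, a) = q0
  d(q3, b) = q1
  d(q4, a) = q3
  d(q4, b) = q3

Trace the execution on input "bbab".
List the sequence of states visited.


Input: bbab
d(q0, b) = q3
d(q3, b) = q1
d(q1, a) = q4
d(q4, b) = q3


q0 -> q3 -> q1 -> q4 -> q3


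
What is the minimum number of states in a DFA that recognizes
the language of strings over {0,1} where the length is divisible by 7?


States track (length) mod 7.
Need 7 states: one per remainder 0..6; accept = remainder 0.

7


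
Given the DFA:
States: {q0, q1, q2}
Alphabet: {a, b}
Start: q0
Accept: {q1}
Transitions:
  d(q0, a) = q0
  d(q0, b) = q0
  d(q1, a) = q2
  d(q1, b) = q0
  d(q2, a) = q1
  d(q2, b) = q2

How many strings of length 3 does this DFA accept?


Enumerating all length-3 strings:
  "aaa" -> q0 [reject]
  "aab" -> q0 [reject]
  "aba" -> q0 [reject]
  "abb" -> q0 [reject]
  "baa" -> q0 [reject]
  "bab" -> q0 [reject]
  "bba" -> q0 [reject]
  "bbb" -> q0 [reject]

0 out of 8


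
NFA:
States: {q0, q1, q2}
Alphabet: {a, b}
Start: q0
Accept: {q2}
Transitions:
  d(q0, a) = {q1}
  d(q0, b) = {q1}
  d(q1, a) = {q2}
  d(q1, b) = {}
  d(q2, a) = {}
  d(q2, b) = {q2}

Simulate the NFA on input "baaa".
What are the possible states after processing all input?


Start: {q0}
  --b--> {q1}
  --a--> {q2}
  --a--> {}
  --a--> {}

{} (empty set, no valid transitions)


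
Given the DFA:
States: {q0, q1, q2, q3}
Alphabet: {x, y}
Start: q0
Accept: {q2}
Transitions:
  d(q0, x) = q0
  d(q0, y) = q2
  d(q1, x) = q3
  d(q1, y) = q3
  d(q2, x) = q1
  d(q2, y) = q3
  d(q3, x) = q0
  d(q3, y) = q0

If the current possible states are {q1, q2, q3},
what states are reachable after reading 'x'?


Apply transition on 'x' from each current state:
  d(q1, x) = q3
  d(q2, x) = q1
  d(q3, x) = q0

{q0, q1, q3}


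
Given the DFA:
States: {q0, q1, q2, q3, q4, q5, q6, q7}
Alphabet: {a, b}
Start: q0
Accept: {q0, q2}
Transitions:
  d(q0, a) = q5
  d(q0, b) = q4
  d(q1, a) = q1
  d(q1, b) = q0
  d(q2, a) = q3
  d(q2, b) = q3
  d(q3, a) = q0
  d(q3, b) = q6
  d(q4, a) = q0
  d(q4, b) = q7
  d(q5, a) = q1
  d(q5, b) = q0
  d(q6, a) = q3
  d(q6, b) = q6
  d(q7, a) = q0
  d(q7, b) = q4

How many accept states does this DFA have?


Accept states listed: {q0, q2}
Counting: q0(1) q2(2)

2


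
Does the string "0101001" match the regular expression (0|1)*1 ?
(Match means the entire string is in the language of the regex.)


|string| = 7; first = '0'; last = '1'

Yes, "0101001" matches (0|1)*1


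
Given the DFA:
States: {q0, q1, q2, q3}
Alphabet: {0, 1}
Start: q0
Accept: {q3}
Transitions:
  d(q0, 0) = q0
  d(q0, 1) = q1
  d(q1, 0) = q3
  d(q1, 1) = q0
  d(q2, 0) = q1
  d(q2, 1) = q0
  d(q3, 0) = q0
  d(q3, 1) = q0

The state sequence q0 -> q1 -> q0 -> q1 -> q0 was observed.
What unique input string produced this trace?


Trace back each transition to find the symbol:
  q0 --[1]--> q1
  q1 --[1]--> q0
  q0 --[1]--> q1
  q1 --[1]--> q0

"1111"


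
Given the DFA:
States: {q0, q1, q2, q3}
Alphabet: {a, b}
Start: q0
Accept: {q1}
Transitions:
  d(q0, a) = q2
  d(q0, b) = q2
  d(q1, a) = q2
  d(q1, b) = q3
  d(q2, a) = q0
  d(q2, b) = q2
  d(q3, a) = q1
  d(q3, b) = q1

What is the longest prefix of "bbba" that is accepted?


Run the DFA, marking each prefix where the state is accepting:
  "" -> q0 [reject]
  "b" -> q2 [reject]
  "bb" -> q2 [reject]
  "bbb" -> q2 [reject]
  "bbba" -> q0 [reject]

No prefix is accepted


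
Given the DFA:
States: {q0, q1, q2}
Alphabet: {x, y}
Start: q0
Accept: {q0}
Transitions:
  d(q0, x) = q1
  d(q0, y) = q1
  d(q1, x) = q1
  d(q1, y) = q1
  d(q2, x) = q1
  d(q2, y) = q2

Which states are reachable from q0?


BFS from q0:
  layer 0: {q0}
  layer 1: {q1}

{q0, q1}


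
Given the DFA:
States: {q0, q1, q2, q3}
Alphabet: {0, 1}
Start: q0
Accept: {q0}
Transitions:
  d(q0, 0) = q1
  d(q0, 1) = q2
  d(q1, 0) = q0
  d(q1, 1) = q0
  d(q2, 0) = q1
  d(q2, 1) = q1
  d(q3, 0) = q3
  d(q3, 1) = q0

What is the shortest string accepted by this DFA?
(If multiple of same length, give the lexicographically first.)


BFS by string length (lex-first path to each state shown):
  len 0: q0<-""
Found accept state at length 0.

"" (empty string)


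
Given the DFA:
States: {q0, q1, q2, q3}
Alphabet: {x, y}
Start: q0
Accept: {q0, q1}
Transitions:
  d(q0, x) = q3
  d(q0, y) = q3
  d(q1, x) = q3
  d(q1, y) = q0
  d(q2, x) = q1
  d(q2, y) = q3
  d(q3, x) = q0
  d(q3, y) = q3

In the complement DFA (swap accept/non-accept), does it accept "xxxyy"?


Trace: q0 -> q3 -> q0 -> q3 -> q3 -> q3
Final: q3
Original accept: {q0, q1}
Complement: q3 is not in original accept

Yes, complement accepts (original rejects)


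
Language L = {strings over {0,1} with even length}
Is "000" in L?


length = 3; 3 mod 2 = 1

No, "000" is not in L


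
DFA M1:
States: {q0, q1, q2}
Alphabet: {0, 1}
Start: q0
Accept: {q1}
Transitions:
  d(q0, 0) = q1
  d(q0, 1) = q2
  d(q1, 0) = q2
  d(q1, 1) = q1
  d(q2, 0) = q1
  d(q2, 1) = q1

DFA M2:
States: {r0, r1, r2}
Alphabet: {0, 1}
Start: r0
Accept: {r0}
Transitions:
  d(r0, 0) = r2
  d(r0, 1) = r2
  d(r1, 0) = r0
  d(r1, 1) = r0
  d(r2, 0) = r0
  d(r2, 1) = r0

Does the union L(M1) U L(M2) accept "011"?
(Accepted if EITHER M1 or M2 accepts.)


M1: final=q1 accepted=True
M2: final=r2 accepted=False

Yes, union accepts


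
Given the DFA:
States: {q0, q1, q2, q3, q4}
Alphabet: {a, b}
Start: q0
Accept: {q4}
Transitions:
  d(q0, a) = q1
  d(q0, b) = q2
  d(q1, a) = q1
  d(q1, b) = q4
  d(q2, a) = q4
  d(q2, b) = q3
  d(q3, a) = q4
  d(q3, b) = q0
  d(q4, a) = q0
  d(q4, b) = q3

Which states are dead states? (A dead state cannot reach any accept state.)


Forward reachability from each state:
  q0 -> reaches accept state q4 (live)
  q1 -> reaches accept state q4 (live)
  q2 -> reaches accept state q4 (live)
  q3 -> reaches accept state q4 (live)
  q4 -> reaches accept state q4 (live)

None (all states can reach an accept state)


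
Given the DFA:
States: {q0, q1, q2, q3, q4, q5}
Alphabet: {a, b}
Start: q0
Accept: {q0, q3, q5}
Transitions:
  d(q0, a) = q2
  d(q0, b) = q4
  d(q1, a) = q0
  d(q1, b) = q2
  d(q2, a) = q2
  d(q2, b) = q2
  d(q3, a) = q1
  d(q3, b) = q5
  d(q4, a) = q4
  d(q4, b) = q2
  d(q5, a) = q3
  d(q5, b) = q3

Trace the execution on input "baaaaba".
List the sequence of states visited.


Input: baaaaba
d(q0, b) = q4
d(q4, a) = q4
d(q4, a) = q4
d(q4, a) = q4
d(q4, a) = q4
d(q4, b) = q2
d(q2, a) = q2


q0 -> q4 -> q4 -> q4 -> q4 -> q4 -> q2 -> q2


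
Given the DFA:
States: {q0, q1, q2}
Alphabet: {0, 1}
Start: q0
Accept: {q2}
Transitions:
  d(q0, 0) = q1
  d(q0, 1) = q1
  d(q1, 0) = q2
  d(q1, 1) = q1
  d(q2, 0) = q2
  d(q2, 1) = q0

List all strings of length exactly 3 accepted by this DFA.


All strings of length 3: 8 total
Accepted: 4

"000", "010", "100", "110"


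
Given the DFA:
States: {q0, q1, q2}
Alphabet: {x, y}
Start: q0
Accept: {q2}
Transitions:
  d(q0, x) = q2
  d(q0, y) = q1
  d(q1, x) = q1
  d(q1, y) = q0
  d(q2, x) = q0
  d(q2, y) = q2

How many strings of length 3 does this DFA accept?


Enumerating all length-3 strings:
  "xxx" -> q2 [accept]
  "xxy" -> q1 [reject]
  "xyx" -> q0 [reject]
  "xyy" -> q2 [accept]
  "yxx" -> q1 [reject]
  "yxy" -> q0 [reject]
  "yyx" -> q2 [accept]
  "yyy" -> q1 [reject]

3 out of 8


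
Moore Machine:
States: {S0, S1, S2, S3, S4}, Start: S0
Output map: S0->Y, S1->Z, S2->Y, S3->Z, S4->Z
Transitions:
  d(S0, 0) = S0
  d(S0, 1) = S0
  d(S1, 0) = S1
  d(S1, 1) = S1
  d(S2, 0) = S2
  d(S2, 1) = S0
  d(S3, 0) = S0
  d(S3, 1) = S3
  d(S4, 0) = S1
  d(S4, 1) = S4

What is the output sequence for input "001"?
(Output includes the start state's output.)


Start: S0 (output Y)
  --0--> S0 (output Y)
  --0--> S0 (output Y)
  --1--> S0 (output Y)

"YYYY"


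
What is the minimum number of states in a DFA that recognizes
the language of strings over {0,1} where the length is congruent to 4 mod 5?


States track (length) mod 5.
Need 5 states: one per remainder 0..4; accept = remainder 4.

5
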